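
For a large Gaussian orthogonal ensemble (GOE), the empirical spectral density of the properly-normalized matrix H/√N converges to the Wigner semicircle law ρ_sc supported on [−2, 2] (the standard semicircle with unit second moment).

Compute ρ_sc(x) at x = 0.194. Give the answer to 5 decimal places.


ρ_sc(x) = (1/(2π)) √(4 − x²). With x = 0.194:
  4 − x² = 4 − (0.194)² = 4 − 0.037636 = 3.962364.
  √(4 − x²) = 1.990569.
  1/(2π) = 0.159155.
  ρ_sc(0.194) = 0.159155 · 1.990569 = 0.316809.

Rounded to 5 decimal places: ρ_sc(0.194) ≈ 0.31681.


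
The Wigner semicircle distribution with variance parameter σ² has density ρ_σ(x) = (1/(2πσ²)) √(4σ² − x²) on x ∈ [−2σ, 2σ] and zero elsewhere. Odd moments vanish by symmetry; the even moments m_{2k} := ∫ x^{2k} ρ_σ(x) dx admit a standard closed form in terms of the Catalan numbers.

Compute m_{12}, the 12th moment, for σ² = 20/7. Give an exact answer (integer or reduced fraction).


By the scaled semicircle moment identity, m_{2k} = σ^{2k} · C_k with k = 6.
C_6 = (1/(k+1)) · C(2k, k) = (1/7) · C(12, 6) = (1/7) · 924 = 132.
σ^{2k} = (σ²)^k = (20/7)^6 = 64000000/117649.

Therefore m_{12} = σ^{12} · C_6 = (64000000/117649) · 132 = 8448000000/117649.


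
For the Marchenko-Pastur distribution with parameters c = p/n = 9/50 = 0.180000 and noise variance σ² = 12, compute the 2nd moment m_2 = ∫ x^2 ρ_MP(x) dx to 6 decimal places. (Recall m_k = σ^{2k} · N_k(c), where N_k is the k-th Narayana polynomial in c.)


E[X²] = σ⁴ (1 + c) (second MP moment). With σ² = 12 (so σ⁴ = 144) and c = 9/50 = 0.180000: E[X²] = 144 · (1 + 0.180000) = 144 · 1.180000.

So E[X^2] = 169.920000.


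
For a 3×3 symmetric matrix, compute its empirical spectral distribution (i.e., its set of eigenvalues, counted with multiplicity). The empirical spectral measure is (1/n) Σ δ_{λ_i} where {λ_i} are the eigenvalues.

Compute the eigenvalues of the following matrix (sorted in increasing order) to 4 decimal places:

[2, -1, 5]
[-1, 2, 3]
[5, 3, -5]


Since M is real symmetric, all three eigenvalues are real; they are the roots of det(λI − M) = λ³ − (tr M) λ² + s λ − det M, where s is the sum of the principal 2×2 minors.
tr M = 2 + 2 + (-5) = -1.
s = (2·2 − (-1)²) + (2·(-5) − 5²) + (2·(-5) − 3²) = 3 + (-35) + (-19) = -51.
det M (expand along row 1) = 2·(-19) − (-1)·(-10) + 5·(-13) = -113.
Characteristic polynomial: λ³ + λ² − 51λ + 113 = 0.
Substitute λ = y + (tr M)/3 = y − 0.333333 to remove the quadratic term: y³ + p·y + q = 0 with p = s − (tr M)²/3 = -51.333333 and q = −2(tr M)³/27 + (tr M)·s/3 − det M = 130.074074.
Three real roots ⇒ use the trigonometric (Viète) form: r = 2√(−p/3) = 8.273116, φ = arccos(3q/(p·r)) = arccos(-0.918847) = 2.735946 rad.
y_k = r·cos(φ/3 − 2πk/3) for k = 0, 1, 2 gives y = 5.064634, 3.132968, -8.197601.
λ_k = y_k − 0.333333 gives λ = 4.7313, 2.7996, -8.5309 (check: the sum is -1.0000 = tr M).

Eigenvalues sorted in increasing order: [-8.5309, 2.7996, 4.7313].


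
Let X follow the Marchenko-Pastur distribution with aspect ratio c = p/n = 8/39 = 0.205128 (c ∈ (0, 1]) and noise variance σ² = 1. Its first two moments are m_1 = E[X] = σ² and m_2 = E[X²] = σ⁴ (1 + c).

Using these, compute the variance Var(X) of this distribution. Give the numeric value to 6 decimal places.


m_1 = E[X] = σ² = 1, so m_1² = 1.
m_2 = E[X²] = σ⁴ (1 + c) = 1 · (1 + 0.205128) = 1 · 1.205128 = 1.205128.
(Note m_2 − m_1² simplifies to c · σ⁴ = 0.205128 · 1.)

Var(X) = m_2 − m_1² = 1.205128 − 1 = 0.205128.


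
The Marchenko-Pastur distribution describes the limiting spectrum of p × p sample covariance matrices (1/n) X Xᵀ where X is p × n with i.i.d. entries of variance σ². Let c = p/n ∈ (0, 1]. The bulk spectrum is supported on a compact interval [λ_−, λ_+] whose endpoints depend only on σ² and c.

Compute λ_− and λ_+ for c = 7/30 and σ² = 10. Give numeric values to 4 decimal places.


c = 7/30 = 0.233333; √c = 0.483046.
λ_− = σ² (1 − √c)² = 10 · (1 − 0.483046)² = 10 · (0.516954)² = 2.672416.
λ_+ = σ² (1 + √c)² = 10 · (1 + 0.483046)² = 10 · (1.483046)² = 21.994251.

Rounded to 4 decimal places: λ_− ≈ 2.6724, λ_+ ≈ 21.9943.


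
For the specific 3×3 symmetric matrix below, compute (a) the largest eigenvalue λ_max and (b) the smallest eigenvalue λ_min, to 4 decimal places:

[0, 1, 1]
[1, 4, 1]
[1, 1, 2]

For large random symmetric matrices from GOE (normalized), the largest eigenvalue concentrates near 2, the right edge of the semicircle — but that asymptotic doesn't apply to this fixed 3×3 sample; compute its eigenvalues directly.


Since M is real symmetric, all three eigenvalues are real; they are the roots of det(λI − M) = λ³ − (tr M) λ² + s λ − det M, where s is the sum of the principal 2×2 minors.
tr M = 0 + 4 + 2 = 6.
s = (0·4 − 1²) + (0·2 − 1²) + (4·2 − 1²) = -1 + (-1) + 7 = 5.
det M (expand along row 1) = 0·7 − 1·1 + 1·(-3) = -4.
Characteristic polynomial: λ³ − 6λ² + 5λ + 4 = 0.
Substitute λ = y + (tr M)/3 = y + 2.000000 to remove the quadratic term: y³ + p·y + q = 0 with p = s − (tr M)²/3 = -7.000000 and q = −2(tr M)³/27 + (tr M)·s/3 − det M = -2.000000.
Three real roots ⇒ use the trigonometric (Viète) form: r = 2√(−p/3) = 3.055050, φ = arccos(3q/(p·r)) = arccos(0.280566) = 1.286413 rad.
y_k = r·cos(φ/3 − 2πk/3) for k = 0, 1, 2 gives y = 2.778457, -0.289169, -2.489289.
λ_k = y_k + 2.000000 gives λ = 4.7785, 1.7108, -0.4893 (check: the sum is 6.0000 = tr M).

Hence λ_max = 4.7785 and λ_min = -0.4893.


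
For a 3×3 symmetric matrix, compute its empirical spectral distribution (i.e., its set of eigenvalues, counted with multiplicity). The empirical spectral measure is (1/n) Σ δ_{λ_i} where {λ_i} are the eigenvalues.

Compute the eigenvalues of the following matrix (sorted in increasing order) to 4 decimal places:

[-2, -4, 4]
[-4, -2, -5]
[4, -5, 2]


Since M is real symmetric, all three eigenvalues are real; they are the roots of det(λI − M) = λ³ − (tr M) λ² + s λ − det M, where s is the sum of the principal 2×2 minors.
tr M = -2 + (-2) + 2 = -2.
s = ((-2)·(-2) − (-4)²) + ((-2)·2 − 4²) + ((-2)·2 − (-5)²) = -12 + (-20) + (-29) = -61.
det M (expand along row 1) = (-2)·(-29) − (-4)·12 + 4·28 = 218.
Characteristic polynomial: λ³ + 2λ² − 61λ − 218 = 0.
Substitute λ = y + (tr M)/3 = y − 0.666667 to remove the quadratic term: y³ + p·y + q = 0 with p = s − (tr M)²/3 = -62.333333 and q = −2(tr M)³/27 + (tr M)·s/3 − det M = -176.740741.
Three real roots ⇒ use the trigonometric (Viète) form: r = 2√(−p/3) = 9.116530, φ = arccos(3q/(p·r)) = arccos(0.933057) = 0.367978 rad.
y_k = r·cos(φ/3 − 2πk/3) for k = 0, 1, 2 gives y = 9.048035, -3.558031, -5.490004.
λ_k = y_k − 0.666667 gives λ = 8.3814, -4.2247, -6.1567 (check: the sum is -2.0000 = tr M).

Eigenvalues sorted in increasing order: [-6.1567, -4.2247, 8.3814].


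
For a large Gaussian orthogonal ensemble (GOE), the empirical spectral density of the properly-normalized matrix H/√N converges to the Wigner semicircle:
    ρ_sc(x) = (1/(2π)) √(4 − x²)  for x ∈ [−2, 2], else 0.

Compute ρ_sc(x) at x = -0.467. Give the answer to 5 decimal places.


ρ_sc(x) = (1/(2π)) √(4 − x²). With x = -0.467:
  4 − x² = 4 − (-0.467)² = 4 − 0.218089 = 3.781911.
  √(4 − x²) = 1.944714.
  1/(2π) = 0.159155.
  ρ_sc(-0.467) = 0.159155 · 1.944714 = 0.309511.

Rounded to 5 decimal places: ρ_sc(-0.467) ≈ 0.30951.


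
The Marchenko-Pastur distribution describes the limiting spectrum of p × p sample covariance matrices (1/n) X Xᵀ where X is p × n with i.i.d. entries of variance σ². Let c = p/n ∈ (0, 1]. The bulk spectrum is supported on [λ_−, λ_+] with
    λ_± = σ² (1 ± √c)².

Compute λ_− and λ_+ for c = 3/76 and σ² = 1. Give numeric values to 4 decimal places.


c = 3/76 = 0.039474; √c = 0.198680.
λ_− = σ² (1 − √c)² = 1 · (1 − 0.198680)² = 1 · (0.801320)² = 0.642114.
λ_+ = σ² (1 + √c)² = 1 · (1 + 0.198680)² = 1 · (1.198680)² = 1.436833.

Rounded to 4 decimal places: λ_− ≈ 0.6421, λ_+ ≈ 1.4368.


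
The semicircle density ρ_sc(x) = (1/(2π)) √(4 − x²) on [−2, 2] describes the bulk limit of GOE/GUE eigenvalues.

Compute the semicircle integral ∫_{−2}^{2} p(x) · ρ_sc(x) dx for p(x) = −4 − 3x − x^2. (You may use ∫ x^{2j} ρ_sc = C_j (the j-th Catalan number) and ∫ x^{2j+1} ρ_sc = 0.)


Write p(x) = Σ a_i x^i, split into monomials and integrate each against ρ_sc separately.
Using ∫ x^{2j} ρ_sc = C_j = (1/(j+1)) C(2j, j) (Catalan numbers) and ∫ x^{2j+1} ρ_sc = 0 (odd monomials vanish by symmetry):
  i = 0 (even): a_0 · C_{0} = -4 · 1 = -4
  i = 1 (odd): ∫ x^1 ρ_sc = 0 (vanishes)
  i = 2 (even): a_2 · C_{1} = -1 · 1 = -1

Summing the contributions: ∫_{−2}^{2} p(x) ρ_sc(x) dx = (-4) + (-1) = -5.


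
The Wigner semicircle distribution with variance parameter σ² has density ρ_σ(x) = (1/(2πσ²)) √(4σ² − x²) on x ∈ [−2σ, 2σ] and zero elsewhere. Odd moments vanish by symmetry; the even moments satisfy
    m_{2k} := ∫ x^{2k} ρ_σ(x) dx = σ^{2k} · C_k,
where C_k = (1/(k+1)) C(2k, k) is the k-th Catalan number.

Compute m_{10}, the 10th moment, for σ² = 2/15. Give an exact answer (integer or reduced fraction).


By the scaled semicircle moment identity, m_{2k} = σ^{2k} · C_k with k = 5.
C_5 = (1/(k+1)) · C(2k, k) = (1/6) · C(10, 5) = (1/6) · 252 = 42.
σ^{2k} = (σ²)^k = (2/15)^5 = 32/759375.

Therefore m_{10} = σ^{10} · C_5 = (32/759375) · 42 = 448/253125.


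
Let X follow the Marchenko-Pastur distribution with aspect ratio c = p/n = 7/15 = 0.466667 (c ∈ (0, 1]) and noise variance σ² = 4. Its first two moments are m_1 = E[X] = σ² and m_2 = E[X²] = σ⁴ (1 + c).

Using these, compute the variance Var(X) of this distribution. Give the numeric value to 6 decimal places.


m_1 = E[X] = σ² = 4, so m_1² = 16.
m_2 = E[X²] = σ⁴ (1 + c) = 16 · (1 + 0.466667) = 16 · 1.466667 = 23.466667.
(Note m_2 − m_1² simplifies to c · σ⁴ = 0.466667 · 16.)

Var(X) = m_2 − m_1² = 23.466667 − 16 = 7.466667.


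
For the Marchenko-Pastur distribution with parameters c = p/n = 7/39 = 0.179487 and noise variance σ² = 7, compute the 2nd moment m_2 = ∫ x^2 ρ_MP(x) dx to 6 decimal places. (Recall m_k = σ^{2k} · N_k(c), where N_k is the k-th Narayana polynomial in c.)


E[X²] = σ⁴ (1 + c) (second MP moment). With σ² = 7 (so σ⁴ = 49) and c = 7/39 = 0.179487: E[X²] = 49 · (1 + 0.179487) = 49 · 1.179487.

So E[X^2] = 57.794872.


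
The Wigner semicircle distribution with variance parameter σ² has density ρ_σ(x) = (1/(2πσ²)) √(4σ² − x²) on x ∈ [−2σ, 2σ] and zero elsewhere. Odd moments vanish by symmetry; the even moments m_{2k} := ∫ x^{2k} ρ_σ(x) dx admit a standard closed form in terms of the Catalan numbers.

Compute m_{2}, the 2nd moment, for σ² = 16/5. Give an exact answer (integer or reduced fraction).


By the scaled semicircle moment identity, m_{2k} = σ^{2k} · C_k with k = 1.
C_1 = (1/(k+1)) · C(2k, k) = (1/2) · C(2, 1) = (1/2) · 2 = 1.
σ^{2k} = (σ²)^k = (16/5)^1 = 16/5.

Therefore m_{2} = σ^{2} · C_1 = (16/5) · 1 = 16/5.


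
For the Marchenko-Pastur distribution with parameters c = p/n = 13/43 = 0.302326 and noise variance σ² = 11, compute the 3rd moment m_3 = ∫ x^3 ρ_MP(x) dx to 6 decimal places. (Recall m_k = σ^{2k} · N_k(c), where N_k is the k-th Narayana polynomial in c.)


E[X³] = σ⁶ (1 + 3c + c²) (third MP moment). With σ² = 11 (so σ⁶ = 1331) and c = 13/43 = 0.302326: E[X³] = 1331 · (1 + 3·0.302326 + (0.302326)²) = 1331 · 1.998378.

So E[X^3] = 2659.840454.


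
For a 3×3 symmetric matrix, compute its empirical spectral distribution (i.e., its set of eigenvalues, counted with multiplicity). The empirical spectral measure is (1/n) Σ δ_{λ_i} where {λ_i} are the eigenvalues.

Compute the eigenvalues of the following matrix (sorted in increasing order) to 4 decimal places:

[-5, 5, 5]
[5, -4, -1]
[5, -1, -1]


Since M is real symmetric, all three eigenvalues are real; they are the roots of det(λI − M) = λ³ − (tr M) λ² + s λ − det M, where s is the sum of the principal 2×2 minors.
tr M = -5 + (-4) + (-1) = -10.
s = ((-5)·(-4) − 5²) + ((-5)·(-1) − 5²) + ((-4)·(-1) − (-1)²) = -5 + (-20) + 3 = -22.
det M (expand along row 1) = (-5)·3 − 5·0 + 5·15 = 60.
Characteristic polynomial: λ³ + 10λ² − 22λ − 60 = 0.
Substitute λ = y + (tr M)/3 = y − 3.333333 to remove the quadratic term: y³ + p·y + q = 0 with p = s − (tr M)²/3 = -55.333333 and q = −2(tr M)³/27 + (tr M)·s/3 − det M = 87.407407.
Three real roots ⇒ use the trigonometric (Viète) form: r = 2√(−p/3) = 8.589399, φ = arccos(3q/(p·r)) = arccos(-0.551721) = 2.155223 rad.
y_k = r·cos(φ/3 − 2πk/3) for k = 0, 1, 2 gives y = 6.466569, 1.662728, -8.129298.
λ_k = y_k − 3.333333 gives λ = 3.1332, -1.6706, -11.4626 (check: the sum is -10.0000 = tr M).

Eigenvalues sorted in increasing order: [-11.4626, -1.6706, 3.1332].


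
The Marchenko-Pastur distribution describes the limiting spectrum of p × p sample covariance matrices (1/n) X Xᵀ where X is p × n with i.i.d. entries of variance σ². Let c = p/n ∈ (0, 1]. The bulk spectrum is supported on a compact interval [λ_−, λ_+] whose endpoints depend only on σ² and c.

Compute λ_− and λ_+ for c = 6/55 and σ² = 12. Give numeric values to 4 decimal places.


c = 6/55 = 0.109091; √c = 0.330289.
λ_− = σ² (1 − √c)² = 12 · (1 − 0.330289)² = 12 · (0.669711)² = 5.382152.
λ_+ = σ² (1 + √c)² = 12 · (1 + 0.330289)² = 12 · (1.330289)² = 21.236030.

Rounded to 4 decimal places: λ_− ≈ 5.3822, λ_+ ≈ 21.2360.


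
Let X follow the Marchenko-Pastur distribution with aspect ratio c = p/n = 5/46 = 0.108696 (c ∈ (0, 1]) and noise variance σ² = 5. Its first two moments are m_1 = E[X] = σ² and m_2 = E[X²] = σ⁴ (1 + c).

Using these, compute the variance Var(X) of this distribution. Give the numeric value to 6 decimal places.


m_1 = E[X] = σ² = 5, so m_1² = 25.
m_2 = E[X²] = σ⁴ (1 + c) = 25 · (1 + 0.108696) = 25 · 1.108696 = 27.717391.
(Note m_2 − m_1² simplifies to c · σ⁴ = 0.108696 · 25.)

Var(X) = m_2 − m_1² = 27.717391 − 25 = 2.717391.


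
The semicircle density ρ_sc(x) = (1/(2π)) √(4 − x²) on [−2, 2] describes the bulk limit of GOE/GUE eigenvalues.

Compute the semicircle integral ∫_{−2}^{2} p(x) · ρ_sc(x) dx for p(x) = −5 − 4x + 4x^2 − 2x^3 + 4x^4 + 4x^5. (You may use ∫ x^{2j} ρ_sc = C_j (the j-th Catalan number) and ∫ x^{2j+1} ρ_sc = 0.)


Write p(x) = Σ a_i x^i, split into monomials and integrate each against ρ_sc separately.
Using ∫ x^{2j} ρ_sc = C_j = (1/(j+1)) C(2j, j) (Catalan numbers) and ∫ x^{2j+1} ρ_sc = 0 (odd monomials vanish by symmetry):
  i = 0 (even): a_0 · C_{0} = -5 · 1 = -5
  i = 1 (odd): ∫ x^1 ρ_sc = 0 (vanishes)
  i = 2 (even): a_2 · C_{1} = 4 · 1 = 4
  i = 3 (odd): ∫ x^3 ρ_sc = 0 (vanishes)
  i = 4 (even): a_4 · C_{2} = 4 · 2 = 8
  i = 5 (odd): ∫ x^5 ρ_sc = 0 (vanishes)

Summing the contributions: ∫_{−2}^{2} p(x) ρ_sc(x) dx = (-5) + 4 + 8 = 7.


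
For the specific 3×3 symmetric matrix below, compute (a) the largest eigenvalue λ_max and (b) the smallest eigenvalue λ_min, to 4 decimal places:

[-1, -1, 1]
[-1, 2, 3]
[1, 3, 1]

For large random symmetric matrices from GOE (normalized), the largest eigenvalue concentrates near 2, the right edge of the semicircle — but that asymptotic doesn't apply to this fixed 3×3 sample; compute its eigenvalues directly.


Since M is real symmetric, all three eigenvalues are real; they are the roots of det(λI − M) = λ³ − (tr M) λ² + s λ − det M, where s is the sum of the principal 2×2 minors.
tr M = -1 + 2 + 1 = 2.
s = ((-1)·2 − (-1)²) + ((-1)·1 − 1²) + (2·1 − 3²) = -3 + (-2) + (-7) = -12.
det M (expand along row 1) = (-1)·(-7) − (-1)·(-4) + 1·(-5) = -2.
Characteristic polynomial: λ³ − 2λ² − 12λ + 2 = 0.
Substitute λ = y + (tr M)/3 = y + 0.666667 to remove the quadratic term: y³ + p·y + q = 0 with p = s − (tr M)²/3 = -13.333333 and q = −2(tr M)³/27 + (tr M)·s/3 − det M = -6.592593.
Three real roots ⇒ use the trigonometric (Viète) form: r = 2√(−p/3) = 4.216370, φ = arccos(3q/(p·r)) = arccos(0.351803) = 1.211299 rad.
y_k = r·cos(φ/3 − 2πk/3) for k = 0, 1, 2 gives y = 3.877322, -0.504049, -3.373273.
λ_k = y_k + 0.666667 gives λ = 4.5440, 0.1626, -2.7066 (check: the sum is 2.0000 = tr M).

Hence λ_max = 4.5440 and λ_min = -2.7066.


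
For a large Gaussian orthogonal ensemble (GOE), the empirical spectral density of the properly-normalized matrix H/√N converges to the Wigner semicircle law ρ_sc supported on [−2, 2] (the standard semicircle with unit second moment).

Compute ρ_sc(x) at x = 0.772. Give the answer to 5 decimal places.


ρ_sc(x) = (1/(2π)) √(4 − x²). With x = 0.772:
  4 − x² = 4 − (0.772)² = 4 − 0.595984 = 3.404016.
  √(4 − x²) = 1.844998.
  1/(2π) = 0.159155.
  ρ_sc(0.772) = 0.159155 · 1.844998 = 0.293640.

Rounded to 5 decimal places: ρ_sc(0.772) ≈ 0.29364.


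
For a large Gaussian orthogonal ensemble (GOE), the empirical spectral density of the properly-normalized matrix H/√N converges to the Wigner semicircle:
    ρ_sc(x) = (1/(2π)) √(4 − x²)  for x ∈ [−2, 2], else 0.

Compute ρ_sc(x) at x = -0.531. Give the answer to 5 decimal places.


ρ_sc(x) = (1/(2π)) √(4 − x²). With x = -0.531:
  4 − x² = 4 − (-0.531)² = 4 − 0.281961 = 3.718039.
  √(4 − x²) = 1.928222.
  1/(2π) = 0.159155.
  ρ_sc(-0.531) = 0.159155 · 1.928222 = 0.306886.

Rounded to 5 decimal places: ρ_sc(-0.531) ≈ 0.30689.


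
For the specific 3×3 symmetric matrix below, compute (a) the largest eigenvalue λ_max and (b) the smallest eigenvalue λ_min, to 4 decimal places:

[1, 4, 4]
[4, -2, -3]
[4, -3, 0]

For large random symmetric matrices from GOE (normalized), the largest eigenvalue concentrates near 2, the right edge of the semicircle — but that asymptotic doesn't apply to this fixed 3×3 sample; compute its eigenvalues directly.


Since M is real symmetric, all three eigenvalues are real; they are the roots of det(λI − M) = λ³ − (tr M) λ² + s λ − det M, where s is the sum of the principal 2×2 minors.
tr M = 1 + (-2) + 0 = -1.
s = (1·(-2) − 4²) + (1·0 − 4²) + ((-2)·0 − (-3)²) = -18 + (-16) + (-9) = -43.
det M (expand along row 1) = 1·(-9) − 4·12 + 4·(-4) = -73.
Characteristic polynomial: λ³ + λ² − 43λ + 73 = 0.
Substitute λ = y + (tr M)/3 = y − 0.333333 to remove the quadratic term: y³ + p·y + q = 0 with p = s − (tr M)²/3 = -43.333333 and q = −2(tr M)³/27 + (tr M)·s/3 − det M = 87.407407.
Three real roots ⇒ use the trigonometric (Viète) form: r = 2√(−p/3) = 7.601170, φ = arccos(3q/(p·r)) = arccos(-0.796099) = 2.491617 rad.
y_k = r·cos(φ/3 − 2πk/3) for k = 0, 1, 2 gives y = 5.126820, 2.296643, -7.423464.
λ_k = y_k − 0.333333 gives λ = 4.7935, 1.9633, -7.7568 (check: the sum is -1.0000 = tr M).

Hence λ_max = 4.7935 and λ_min = -7.7568.


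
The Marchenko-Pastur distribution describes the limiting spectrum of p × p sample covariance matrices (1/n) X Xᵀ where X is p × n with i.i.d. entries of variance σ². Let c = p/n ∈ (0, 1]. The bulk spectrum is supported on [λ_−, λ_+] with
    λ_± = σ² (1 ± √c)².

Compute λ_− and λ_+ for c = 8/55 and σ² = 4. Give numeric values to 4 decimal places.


c = 8/55 = 0.145455; √c = 0.381385.
λ_− = σ² (1 − √c)² = 4 · (1 − 0.381385)² = 4 · (0.618615)² = 1.530738.
λ_+ = σ² (1 + √c)² = 4 · (1 + 0.381385)² = 4 · (1.381385)² = 7.632898.

Rounded to 4 decimal places: λ_− ≈ 1.5307, λ_+ ≈ 7.6329.


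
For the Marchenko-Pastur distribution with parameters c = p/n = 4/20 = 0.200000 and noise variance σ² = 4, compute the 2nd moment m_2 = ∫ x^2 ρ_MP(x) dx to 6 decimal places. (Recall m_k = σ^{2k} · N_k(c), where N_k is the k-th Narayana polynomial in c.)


E[X²] = σ⁴ (1 + c) (second MP moment). With σ² = 4 (so σ⁴ = 16) and c = 4/20 = 0.200000: E[X²] = 16 · (1 + 0.200000) = 16 · 1.200000.

So E[X^2] = 19.200000.


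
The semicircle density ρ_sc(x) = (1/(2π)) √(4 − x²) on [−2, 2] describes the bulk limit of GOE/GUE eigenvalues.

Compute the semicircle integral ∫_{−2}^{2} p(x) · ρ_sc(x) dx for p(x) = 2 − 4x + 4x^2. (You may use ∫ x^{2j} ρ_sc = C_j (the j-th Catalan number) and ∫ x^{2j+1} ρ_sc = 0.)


Write p(x) = Σ a_i x^i, split into monomials and integrate each against ρ_sc separately.
Using ∫ x^{2j} ρ_sc = C_j = (1/(j+1)) C(2j, j) (Catalan numbers) and ∫ x^{2j+1} ρ_sc = 0 (odd monomials vanish by symmetry):
  i = 0 (even): a_0 · C_{0} = 2 · 1 = 2
  i = 1 (odd): ∫ x^1 ρ_sc = 0 (vanishes)
  i = 2 (even): a_2 · C_{1} = 4 · 1 = 4

Summing the contributions: ∫_{−2}^{2} p(x) ρ_sc(x) dx = 2 + 4 = 6.


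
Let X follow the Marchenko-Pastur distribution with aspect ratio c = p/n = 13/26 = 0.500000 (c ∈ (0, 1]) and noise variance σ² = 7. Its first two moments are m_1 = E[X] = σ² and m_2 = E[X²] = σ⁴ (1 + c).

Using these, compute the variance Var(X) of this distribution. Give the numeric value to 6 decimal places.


m_1 = E[X] = σ² = 7, so m_1² = 49.
m_2 = E[X²] = σ⁴ (1 + c) = 49 · (1 + 0.500000) = 49 · 1.500000 = 73.500000.
(Note m_2 − m_1² simplifies to c · σ⁴ = 0.500000 · 49.)

Var(X) = m_2 − m_1² = 73.500000 − 49 = 24.500000.


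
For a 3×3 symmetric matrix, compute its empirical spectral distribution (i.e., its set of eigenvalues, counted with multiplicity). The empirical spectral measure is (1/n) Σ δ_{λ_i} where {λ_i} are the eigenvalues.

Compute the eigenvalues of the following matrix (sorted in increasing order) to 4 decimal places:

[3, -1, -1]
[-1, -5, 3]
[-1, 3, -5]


Since M is real symmetric, all three eigenvalues are real; they are the roots of det(λI − M) = λ³ − (tr M) λ² + s λ − det M, where s is the sum of the principal 2×2 minors.
tr M = 3 + (-5) + (-5) = -7.
s = (3·(-5) − (-1)²) + (3·(-5) − (-1)²) + ((-5)·(-5) − 3²) = -16 + (-16) + 16 = -16.
det M (expand along row 1) = 3·16 − (-1)·8 + (-1)·(-8) = 64.
Characteristic polynomial: λ³ + 7λ² − 16λ − 64 = 0.
Substitute λ = y + (tr M)/3 = y − 2.333333 to remove the quadratic term: y³ + p·y + q = 0 with p = s − (tr M)²/3 = -32.333333 and q = −2(tr M)³/27 + (tr M)·s/3 − det M = -1.259259.
Three real roots ⇒ use the trigonometric (Viète) form: r = 2√(−p/3) = 6.565905, φ = arccos(3q/(p·r)) = arccos(0.017795) = 1.553001 rad.
y_k = r·cos(φ/3 − 2πk/3) for k = 0, 1, 2 gives y = 5.705615, -0.038948, -5.666667.
λ_k = y_k − 2.333333 gives λ = 3.3723, -2.3723, -8.0000 (check: the sum is -7.0000 = tr M).

Eigenvalues sorted in increasing order: [-8.0000, -2.3723, 3.3723].


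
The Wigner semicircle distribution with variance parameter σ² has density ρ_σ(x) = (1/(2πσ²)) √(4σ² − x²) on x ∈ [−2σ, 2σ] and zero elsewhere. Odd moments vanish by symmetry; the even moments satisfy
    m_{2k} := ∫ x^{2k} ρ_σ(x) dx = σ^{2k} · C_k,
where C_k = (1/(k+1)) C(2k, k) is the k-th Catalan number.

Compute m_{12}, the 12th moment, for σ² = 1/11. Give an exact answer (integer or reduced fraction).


By the scaled semicircle moment identity, m_{2k} = σ^{2k} · C_k with k = 6.
C_6 = (1/(k+1)) · C(2k, k) = (1/7) · C(12, 6) = (1/7) · 924 = 132.
σ^{2k} = (σ²)^k = (1/11)^6 = 1/1771561.

Therefore m_{12} = σ^{12} · C_6 = (1/1771561) · 132 = 12/161051.


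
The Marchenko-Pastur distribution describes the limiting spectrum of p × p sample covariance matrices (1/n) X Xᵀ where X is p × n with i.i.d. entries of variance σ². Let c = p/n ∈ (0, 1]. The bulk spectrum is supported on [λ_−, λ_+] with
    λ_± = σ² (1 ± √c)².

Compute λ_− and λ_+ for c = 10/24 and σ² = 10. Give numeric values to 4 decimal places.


c = 10/24 = 0.416667; √c = 0.645497.
λ_− = σ² (1 − √c)² = 10 · (1 − 0.645497)² = 10 · (0.354503)² = 1.256722.
λ_+ = σ² (1 + √c)² = 10 · (1 + 0.645497)² = 10 · (1.645497)² = 27.076611.

Rounded to 4 decimal places: λ_− ≈ 1.2567, λ_+ ≈ 27.0766.


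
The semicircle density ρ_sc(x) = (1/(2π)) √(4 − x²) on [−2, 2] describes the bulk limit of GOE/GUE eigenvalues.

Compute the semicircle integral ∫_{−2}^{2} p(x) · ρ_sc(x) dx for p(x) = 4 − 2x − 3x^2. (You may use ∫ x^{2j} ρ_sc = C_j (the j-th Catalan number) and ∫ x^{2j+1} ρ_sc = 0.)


Write p(x) = Σ a_i x^i, split into monomials and integrate each against ρ_sc separately.
Using ∫ x^{2j} ρ_sc = C_j = (1/(j+1)) C(2j, j) (Catalan numbers) and ∫ x^{2j+1} ρ_sc = 0 (odd monomials vanish by symmetry):
  i = 0 (even): a_0 · C_{0} = 4 · 1 = 4
  i = 1 (odd): ∫ x^1 ρ_sc = 0 (vanishes)
  i = 2 (even): a_2 · C_{1} = -3 · 1 = -3

Summing the contributions: ∫_{−2}^{2} p(x) ρ_sc(x) dx = 4 + (-3) = 1.


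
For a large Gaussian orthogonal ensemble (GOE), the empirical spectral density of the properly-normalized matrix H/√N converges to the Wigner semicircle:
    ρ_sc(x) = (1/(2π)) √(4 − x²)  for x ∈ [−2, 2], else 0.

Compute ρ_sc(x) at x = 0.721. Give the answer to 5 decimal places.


ρ_sc(x) = (1/(2π)) √(4 − x²). With x = 0.721:
  4 − x² = 4 − (0.721)² = 4 − 0.519841 = 3.480159.
  √(4 − x²) = 1.865518.
  1/(2π) = 0.159155.
  ρ_sc(0.721) = 0.159155 · 1.865518 = 0.296906.

Rounded to 5 decimal places: ρ_sc(0.721) ≈ 0.29691.


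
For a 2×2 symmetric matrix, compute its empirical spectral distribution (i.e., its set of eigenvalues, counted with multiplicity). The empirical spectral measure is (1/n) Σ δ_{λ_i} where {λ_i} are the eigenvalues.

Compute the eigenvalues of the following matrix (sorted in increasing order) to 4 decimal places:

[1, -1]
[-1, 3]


Since M is real symmetric, both eigenvalues are real; they are the roots of det(λI − M) = λ² − (tr M) λ + det M.
tr M = 1 + 3 = 4.
det M = 1·3 − (-1)² = 3 − 1 = 2.
Characteristic polynomial: λ² − 4λ + 2 = 0.
Discriminant Δ = (tr M)² − 4·det M = 16 − 8 = 8; √Δ = 2.828427.
λ = (tr M ± √Δ)/2 = (4 ± 2.828427)/2, giving (tr M − √Δ)/2 = 0.5858 and (tr M + √Δ)/2 = 3.4142.

Eigenvalues sorted in increasing order: [0.5858, 3.4142].


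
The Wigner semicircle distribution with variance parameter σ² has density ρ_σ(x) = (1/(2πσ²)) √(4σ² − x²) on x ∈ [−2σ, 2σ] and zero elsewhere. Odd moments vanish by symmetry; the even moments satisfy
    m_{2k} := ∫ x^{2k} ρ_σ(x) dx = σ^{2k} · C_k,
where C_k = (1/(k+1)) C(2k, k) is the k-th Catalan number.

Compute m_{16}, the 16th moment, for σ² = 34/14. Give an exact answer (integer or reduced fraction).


By the scaled semicircle moment identity, m_{2k} = σ^{2k} · C_k with k = 8.
C_8 = (1/(k+1)) · C(2k, k) = (1/9) · C(16, 8) = (1/9) · 12870 = 1430.
σ^{2k} = (σ²)^k = (34/14)^8 = 6975757441/5764801.

Therefore m_{16} = σ^{16} · C_8 = (6975757441/5764801) · 1430 = 9975333140630/5764801.


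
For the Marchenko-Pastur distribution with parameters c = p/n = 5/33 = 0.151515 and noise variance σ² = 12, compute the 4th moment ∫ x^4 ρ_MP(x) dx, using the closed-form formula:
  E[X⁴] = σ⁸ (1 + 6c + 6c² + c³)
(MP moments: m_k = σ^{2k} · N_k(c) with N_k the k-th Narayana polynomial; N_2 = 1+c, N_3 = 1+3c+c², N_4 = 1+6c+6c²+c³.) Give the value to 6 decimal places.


E[X⁴] = σ⁸ (1 + 6c + 6c² + c³) (fourth MP moment). With σ² = 12 (so σ⁸ = 20736) and c = 5/33 = 0.151515: E[X⁴] = 20736 · (1 + 6·0.151515 + 6·(0.151515)² + (0.151515)³) = 20736 · 2.050310.

So E[X^4] = 42515.233659.


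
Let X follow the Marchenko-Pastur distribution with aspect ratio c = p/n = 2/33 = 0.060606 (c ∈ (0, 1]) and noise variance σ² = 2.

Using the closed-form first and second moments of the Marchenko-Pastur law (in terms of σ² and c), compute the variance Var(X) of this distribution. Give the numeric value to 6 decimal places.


Recall the MP moments m_1 = E[X] = σ² and m_2 = E[X²] = σ⁴ (1 + c).
m_1 = E[X] = σ² = 2, so m_1² = 4.
m_2 = E[X²] = σ⁴ (1 + c) = 4 · (1 + 0.060606) = 4 · 1.060606 = 4.242424.
(Note m_2 − m_1² simplifies to c · σ⁴ = 0.060606 · 4.)

Var(X) = m_2 − m_1² = 4.242424 − 4 = 0.242424.


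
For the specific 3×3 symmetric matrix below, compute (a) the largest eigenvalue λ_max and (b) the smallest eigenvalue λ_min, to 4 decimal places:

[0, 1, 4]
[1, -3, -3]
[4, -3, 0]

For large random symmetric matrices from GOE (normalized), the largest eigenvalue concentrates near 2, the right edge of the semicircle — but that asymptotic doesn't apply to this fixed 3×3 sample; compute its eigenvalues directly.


Since M is real symmetric, all three eigenvalues are real; they are the roots of det(λI − M) = λ³ − (tr M) λ² + s λ − det M, where s is the sum of the principal 2×2 minors.
tr M = 0 + (-3) + 0 = -3.
s = (0·(-3) − 1²) + (0·0 − 4²) + ((-3)·0 − (-3)²) = -1 + (-16) + (-9) = -26.
det M (expand along row 1) = 0·(-9) − 1·12 + 4·9 = 24.
Characteristic polynomial: λ³ + 3λ² − 26λ − 24 = 0.
Substitute λ = y + (tr M)/3 = y − 1.000000 to remove the quadratic term: y³ + p·y + q = 0 with p = s − (tr M)²/3 = -29.000000 and q = −2(tr M)³/27 + (tr M)·s/3 − det M = 4.000000.
Three real roots ⇒ use the trigonometric (Viète) form: r = 2√(−p/3) = 6.218253, φ = arccos(3q/(p·r)) = arccos(-0.066545) = 1.637390 rad.
y_k = r·cos(φ/3 − 2πk/3) for k = 0, 1, 2 gives y = 5.314827, 0.138022, -5.452849.
λ_k = y_k − 1.000000 gives λ = 4.3148, -0.8620, -6.4528 (check: the sum is -3.0000 = tr M).

Hence λ_max = 4.3148 and λ_min = -6.4528.


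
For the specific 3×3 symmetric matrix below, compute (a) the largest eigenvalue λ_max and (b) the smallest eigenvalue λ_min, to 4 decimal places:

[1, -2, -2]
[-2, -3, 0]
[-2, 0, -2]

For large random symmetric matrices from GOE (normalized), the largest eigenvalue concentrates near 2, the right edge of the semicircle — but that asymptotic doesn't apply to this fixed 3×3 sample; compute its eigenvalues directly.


Since M is real symmetric, all three eigenvalues are real; they are the roots of det(λI − M) = λ³ − (tr M) λ² + s λ − det M, where s is the sum of the principal 2×2 minors.
tr M = 1 + (-3) + (-2) = -4.
s = (1·(-3) − (-2)²) + (1·(-2) − (-2)²) + ((-3)·(-2) − 0²) = -7 + (-6) + 6 = -7.
det M (expand along row 1) = 1·6 − (-2)·4 + (-2)·(-6) = 26.
Characteristic polynomial: λ³ + 4λ² − 7λ − 26 = 0.
Substitute λ = y + (tr M)/3 = y − 1.333333 to remove the quadratic term: y³ + p·y + q = 0 with p = s − (tr M)²/3 = -12.333333 and q = −2(tr M)³/27 + (tr M)·s/3 − det M = -11.925926.
Three real roots ⇒ use the trigonometric (Viète) form: r = 2√(−p/3) = 4.055175, φ = arccos(3q/(p·r)) = arccos(0.715358) = 0.773660 rad.
y_k = r·cos(φ/3 − 2πk/3) for k = 0, 1, 2 gives y = 3.921075, -1.064874, -2.856201.
λ_k = y_k − 1.333333 gives λ = 2.5877, -2.3982, -4.1895 (check: the sum is -4.0000 = tr M).

Hence λ_max = 2.5877 and λ_min = -4.1895.


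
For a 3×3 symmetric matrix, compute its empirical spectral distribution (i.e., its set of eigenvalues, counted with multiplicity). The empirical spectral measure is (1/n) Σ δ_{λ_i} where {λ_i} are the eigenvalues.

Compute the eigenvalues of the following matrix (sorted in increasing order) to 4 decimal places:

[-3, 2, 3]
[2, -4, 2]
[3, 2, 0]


Since M is real symmetric, all three eigenvalues are real; they are the roots of det(λI − M) = λ³ − (tr M) λ² + s λ − det M, where s is the sum of the principal 2×2 minors.
tr M = -3 + (-4) + 0 = -7.
s = ((-3)·(-4) − 2²) + ((-3)·0 − 3²) + ((-4)·0 − 2²) = 8 + (-9) + (-4) = -5.
det M (expand along row 1) = (-3)·(-4) − 2·(-6) + 3·16 = 72.
Characteristic polynomial: λ³ + 7λ² − 5λ − 72 = 0.
Substitute λ = y + (tr M)/3 = y − 2.333333 to remove the quadratic term: y³ + p·y + q = 0 with p = s − (tr M)²/3 = -21.333333 and q = −2(tr M)³/27 + (tr M)·s/3 − det M = -34.925926.
Three real roots ⇒ use the trigonometric (Viète) form: r = 2√(−p/3) = 5.333333, φ = arccos(3q/(p·r)) = arccos(0.920898) = 0.400417 rad.
y_k = r·cos(φ/3 − 2πk/3) for k = 0, 1, 2 gives y = 5.285897, -2.028295, -3.257603.
λ_k = y_k − 2.333333 gives λ = 2.9526, -4.3616, -5.5909 (check: the sum is -7.0000 = tr M).

Eigenvalues sorted in increasing order: [-5.5909, -4.3616, 2.9526].


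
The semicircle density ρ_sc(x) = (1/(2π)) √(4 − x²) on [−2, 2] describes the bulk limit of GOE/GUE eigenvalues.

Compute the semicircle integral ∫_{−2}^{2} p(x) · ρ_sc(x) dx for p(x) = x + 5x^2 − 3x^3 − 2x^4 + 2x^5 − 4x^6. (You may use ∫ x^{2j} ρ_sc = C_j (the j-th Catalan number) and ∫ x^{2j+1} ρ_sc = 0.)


Write p(x) = Σ a_i x^i, split into monomials and integrate each against ρ_sc separately.
Using ∫ x^{2j} ρ_sc = C_j = (1/(j+1)) C(2j, j) (Catalan numbers) and ∫ x^{2j+1} ρ_sc = 0 (odd monomials vanish by symmetry):
  i = 1 (odd): ∫ x^1 ρ_sc = 0 (vanishes)
  i = 2 (even): a_2 · C_{1} = 5 · 1 = 5
  i = 3 (odd): ∫ x^3 ρ_sc = 0 (vanishes)
  i = 4 (even): a_4 · C_{2} = -2 · 2 = -4
  i = 5 (odd): ∫ x^5 ρ_sc = 0 (vanishes)
  i = 6 (even): a_6 · C_{3} = -4 · 5 = -20

Summing the contributions: ∫_{−2}^{2} p(x) ρ_sc(x) dx = 5 + (-4) + (-20) = -19.


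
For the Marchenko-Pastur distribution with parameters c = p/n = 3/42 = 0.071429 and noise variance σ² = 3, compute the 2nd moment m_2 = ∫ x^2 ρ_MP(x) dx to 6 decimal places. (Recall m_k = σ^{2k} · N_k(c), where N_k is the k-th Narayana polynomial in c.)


E[X²] = σ⁴ (1 + c) (second MP moment). With σ² = 3 (so σ⁴ = 9) and c = 3/42 = 0.071429: E[X²] = 9 · (1 + 0.071429) = 9 · 1.071429.

So E[X^2] = 9.642857.


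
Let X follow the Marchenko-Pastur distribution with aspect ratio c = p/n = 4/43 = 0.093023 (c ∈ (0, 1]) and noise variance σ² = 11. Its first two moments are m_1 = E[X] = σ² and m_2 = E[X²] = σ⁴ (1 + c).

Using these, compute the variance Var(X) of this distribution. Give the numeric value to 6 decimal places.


m_1 = E[X] = σ² = 11, so m_1² = 121.
m_2 = E[X²] = σ⁴ (1 + c) = 121 · (1 + 0.093023) = 121 · 1.093023 = 132.255814.
(Note m_2 − m_1² simplifies to c · σ⁴ = 0.093023 · 121.)

Var(X) = m_2 − m_1² = 132.255814 − 121 = 11.255814.


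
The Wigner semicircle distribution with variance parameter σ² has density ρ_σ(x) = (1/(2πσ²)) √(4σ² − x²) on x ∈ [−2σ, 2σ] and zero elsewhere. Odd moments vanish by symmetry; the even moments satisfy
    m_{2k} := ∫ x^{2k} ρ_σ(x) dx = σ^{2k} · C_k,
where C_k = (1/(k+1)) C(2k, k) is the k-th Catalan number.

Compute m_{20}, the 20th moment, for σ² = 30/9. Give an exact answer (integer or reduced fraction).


By the scaled semicircle moment identity, m_{2k} = σ^{2k} · C_k with k = 10.
C_10 = (1/(k+1)) · C(2k, k) = (1/11) · C(20, 10) = (1/11) · 184756 = 16796.
σ^{2k} = (σ²)^k = (30/9)^10 = 10000000000/59049.

Therefore m_{20} = σ^{20} · C_10 = (10000000000/59049) · 16796 = 167960000000000/59049.


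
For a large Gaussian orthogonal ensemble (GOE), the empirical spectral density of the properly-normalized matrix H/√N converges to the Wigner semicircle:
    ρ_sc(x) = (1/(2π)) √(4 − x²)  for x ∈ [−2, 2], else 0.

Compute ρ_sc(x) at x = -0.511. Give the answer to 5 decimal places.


ρ_sc(x) = (1/(2π)) √(4 − x²). With x = -0.511:
  4 − x² = 4 − (-0.511)² = 4 − 0.261121 = 3.738879.
  √(4 − x²) = 1.933618.
  1/(2π) = 0.159155.
  ρ_sc(-0.511) = 0.159155 · 1.933618 = 0.307745.

Rounded to 5 decimal places: ρ_sc(-0.511) ≈ 0.30774.


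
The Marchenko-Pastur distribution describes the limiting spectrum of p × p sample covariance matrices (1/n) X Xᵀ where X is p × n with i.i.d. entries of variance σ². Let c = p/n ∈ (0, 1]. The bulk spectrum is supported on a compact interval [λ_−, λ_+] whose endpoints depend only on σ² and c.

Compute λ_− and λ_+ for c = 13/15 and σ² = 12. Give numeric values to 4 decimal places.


c = 13/15 = 0.866667; √c = 0.930949.
λ_− = σ² (1 − √c)² = 12 · (1 − 0.930949)² = 12 · (0.069051)² = 0.057216.
λ_+ = σ² (1 + √c)² = 12 · (1 + 0.930949)² = 12 · (1.930949)² = 44.742784.

Rounded to 4 decimal places: λ_− ≈ 0.0572, λ_+ ≈ 44.7428.


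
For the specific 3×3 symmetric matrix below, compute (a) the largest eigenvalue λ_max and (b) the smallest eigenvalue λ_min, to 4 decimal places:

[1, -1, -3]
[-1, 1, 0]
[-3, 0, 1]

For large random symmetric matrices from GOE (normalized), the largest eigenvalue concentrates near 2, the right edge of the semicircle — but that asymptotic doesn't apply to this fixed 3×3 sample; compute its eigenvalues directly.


Since M is real symmetric, all three eigenvalues are real; they are the roots of det(λI − M) = λ³ − (tr M) λ² + s λ − det M, where s is the sum of the principal 2×2 minors.
tr M = 1 + 1 + 1 = 3.
s = (1·1 − (-1)²) + (1·1 − (-3)²) + (1·1 − 0²) = 0 + (-8) + 1 = -7.
det M (expand along row 1) = 1·1 − (-1)·(-1) + (-3)·3 = -9.
Characteristic polynomial: λ³ − 3λ² − 7λ + 9 = 0.
Substitute λ = y + (tr M)/3 = y + 1.000000 to remove the quadratic term: y³ + p·y + q = 0 with p = s − (tr M)²/3 = -10.000000 and q = −2(tr M)³/27 + (tr M)·s/3 − det M = 0.000000.
Three real roots ⇒ use the trigonometric (Viète) form: r = 2√(−p/3) = 3.651484, φ = arccos(3q/(p·r)) = arccos(0.000000) = 1.570796 rad.
y_k = r·cos(φ/3 − 2πk/3) for k = 0, 1, 2 gives y = 3.162278, 0.000000, -3.162278.
λ_k = y_k + 1.000000 gives λ = 4.1623, 1.0000, -2.1623 (check: the sum is 3.0000 = tr M).

Hence λ_max = 4.1623 and λ_min = -2.1623.


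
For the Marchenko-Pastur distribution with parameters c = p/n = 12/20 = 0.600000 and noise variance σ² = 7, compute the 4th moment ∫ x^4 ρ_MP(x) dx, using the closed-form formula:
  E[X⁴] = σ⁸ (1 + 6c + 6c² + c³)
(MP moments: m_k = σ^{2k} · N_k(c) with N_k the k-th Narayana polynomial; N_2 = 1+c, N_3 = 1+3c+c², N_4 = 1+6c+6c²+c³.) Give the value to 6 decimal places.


E[X⁴] = σ⁸ (1 + 6c + 6c² + c³) (fourth MP moment). With σ² = 7 (so σ⁸ = 2401) and c = 12/20 = 0.600000: E[X⁴] = 2401 · (1 + 6·0.600000 + 6·(0.600000)² + (0.600000)³) = 2401 · 6.976000.

So E[X^4] = 16749.376000.


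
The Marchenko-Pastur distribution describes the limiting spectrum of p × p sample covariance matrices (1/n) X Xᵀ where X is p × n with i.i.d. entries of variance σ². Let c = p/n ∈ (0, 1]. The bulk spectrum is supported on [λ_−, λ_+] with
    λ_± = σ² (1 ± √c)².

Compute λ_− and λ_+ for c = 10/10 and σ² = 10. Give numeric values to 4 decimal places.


c = 10/10 = 1.000000; √c = 1.000000.
λ_− = σ² (1 − √c)² = 10 · (1 − 1.000000)² = 10 · (0.000000)² = 0.000000.
λ_+ = σ² (1 + √c)² = 10 · (1 + 1.000000)² = 10 · (2.000000)² = 40.000000.

Rounded to 4 decimal places: λ_− ≈ 0.0000, λ_+ ≈ 40.0000.


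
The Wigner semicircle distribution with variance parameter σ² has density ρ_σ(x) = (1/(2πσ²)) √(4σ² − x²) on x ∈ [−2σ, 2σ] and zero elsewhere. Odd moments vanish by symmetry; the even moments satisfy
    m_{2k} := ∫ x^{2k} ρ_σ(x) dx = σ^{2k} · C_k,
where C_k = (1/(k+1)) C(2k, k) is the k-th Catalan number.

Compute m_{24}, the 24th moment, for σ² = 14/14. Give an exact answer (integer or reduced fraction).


By the scaled semicircle moment identity, m_{2k} = σ^{2k} · C_k with k = 12.
C_12 = (1/(k+1)) · C(2k, k) = (1/13) · C(24, 12) = (1/13) · 2704156 = 208012.
σ^{2k} = (σ²)^k = (14/14)^12 = 1.

Therefore m_{24} = σ^{24} · C_12 = 1 · 208012 = 208012.
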